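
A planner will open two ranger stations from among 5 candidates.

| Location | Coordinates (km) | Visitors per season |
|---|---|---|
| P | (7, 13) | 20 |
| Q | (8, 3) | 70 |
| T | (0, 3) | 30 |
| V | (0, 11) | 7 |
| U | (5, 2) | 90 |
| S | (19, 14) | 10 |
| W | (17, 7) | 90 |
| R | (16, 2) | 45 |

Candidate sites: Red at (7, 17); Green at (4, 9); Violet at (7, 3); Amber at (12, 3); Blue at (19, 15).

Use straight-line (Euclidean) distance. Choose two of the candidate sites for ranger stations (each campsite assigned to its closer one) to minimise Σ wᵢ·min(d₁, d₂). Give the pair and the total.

{Violet, Amber}, total 1647.9

Evaluate every pair (each demand assigned to the nearer of the two):
  {Violet, Amber}: total = 1647.9
  {Violet, Blue}: total = 1915.3
  {Red, Violet}: total = 2126.3
  {Green, Violet}: total = 2147.5
  {Green, Amber}: total = 2156.2
  {Red, Amber}: total = 2306.4
  {Amber, Blue}: total = 2372.8
  {Green, Blue}: total = 2841.3
  {Red, Green}: total = 3401.4
  {Red, Blue}: total = 4311.1
Best pair: {Violet, Amber} with total 1647.9.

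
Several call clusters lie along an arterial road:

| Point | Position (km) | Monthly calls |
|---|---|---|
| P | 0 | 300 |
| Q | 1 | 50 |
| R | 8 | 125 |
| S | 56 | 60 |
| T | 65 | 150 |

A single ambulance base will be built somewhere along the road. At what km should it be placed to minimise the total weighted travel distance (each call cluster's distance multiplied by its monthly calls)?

For a sum of weighted absolute distances on a line, the optimum is the weighted median (not the mean). Total weight W = 685; half-weight = 342.5.
Sort by position and accumulate weight:
  km 0 (P, w=300) → cum 300
  km 1 (Q, w=50) → cum 350  ≥ 342.5 → median here
  km 8 (R, w=125) → cum 475
  km 56 (S, w=60) → cum 535
  km 65 (T, w=150) → cum 685
Optimal location: km 1.

x = 1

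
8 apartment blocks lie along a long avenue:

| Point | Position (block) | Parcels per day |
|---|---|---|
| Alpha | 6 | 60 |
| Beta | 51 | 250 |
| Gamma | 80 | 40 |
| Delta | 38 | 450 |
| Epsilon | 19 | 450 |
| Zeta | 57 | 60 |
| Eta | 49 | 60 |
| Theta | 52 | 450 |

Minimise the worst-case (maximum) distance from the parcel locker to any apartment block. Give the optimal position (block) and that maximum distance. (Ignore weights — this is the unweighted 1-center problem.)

location 43, max distance 37

The 1-center on a line is the midpoint of the two extreme points: leftmost at 6, rightmost at 80.
Optimal location = (6 + 80)/2 = 43; maximum distance = (80 − 6)/2 = 37.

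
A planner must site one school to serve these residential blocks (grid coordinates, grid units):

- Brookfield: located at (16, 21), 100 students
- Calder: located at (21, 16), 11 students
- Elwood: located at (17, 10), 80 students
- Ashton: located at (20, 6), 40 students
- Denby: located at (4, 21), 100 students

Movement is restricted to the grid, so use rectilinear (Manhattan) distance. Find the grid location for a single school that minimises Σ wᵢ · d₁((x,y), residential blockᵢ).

(16, 21)

Manhattan distance separates: Σwᵢ(|x−xᵢ|+|y−yᵢ|) = Σwᵢ|x−xᵢ| + Σwᵢ|y−yᵢ|, so x and y are optimised independently as 1-D weighted medians.
Total weight W = 331; half = 165.5.
x-coordinate, sorted with cumulative weight:
  x=4 (Denby, w=100) cum 100
  x=16 (Brookfield, w=100) cum 200  ← median
  x=17 (Elwood, w=80) cum 280
  x=20 (Ashton, w=40) cum 320
  x=21 (Calder, w=11) cum 331
⇒ x* = 16
y-coordinate, sorted with cumulative weight:
  y=6 (Ashton, w=40) cum 40
  y=10 (Elwood, w=80) cum 120
  y=16 (Calder, w=11) cum 131
  y=21 (Brookfield, w=100) cum 231  ← median
  y=21 (Denby, w=100) cum 331
⇒ y* = 21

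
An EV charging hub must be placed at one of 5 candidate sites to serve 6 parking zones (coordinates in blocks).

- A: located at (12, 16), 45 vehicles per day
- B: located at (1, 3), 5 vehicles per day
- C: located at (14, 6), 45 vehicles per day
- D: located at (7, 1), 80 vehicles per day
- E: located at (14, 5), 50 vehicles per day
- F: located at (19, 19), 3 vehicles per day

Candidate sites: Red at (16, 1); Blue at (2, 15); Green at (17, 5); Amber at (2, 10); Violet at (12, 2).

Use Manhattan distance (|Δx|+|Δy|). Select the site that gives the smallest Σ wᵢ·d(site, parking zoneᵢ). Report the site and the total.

Violet, total 1762 blocks

Total weighted distance at each candidate:
  Red (16, 1): total = 2338
  Blue (2, 15): total = 4188
  Green (17, 5): total = 2308
  Amber (2, 10): total = 3528
  Violet (12, 2): total = 1762
Minimum is at Violet with total 1762 blocks.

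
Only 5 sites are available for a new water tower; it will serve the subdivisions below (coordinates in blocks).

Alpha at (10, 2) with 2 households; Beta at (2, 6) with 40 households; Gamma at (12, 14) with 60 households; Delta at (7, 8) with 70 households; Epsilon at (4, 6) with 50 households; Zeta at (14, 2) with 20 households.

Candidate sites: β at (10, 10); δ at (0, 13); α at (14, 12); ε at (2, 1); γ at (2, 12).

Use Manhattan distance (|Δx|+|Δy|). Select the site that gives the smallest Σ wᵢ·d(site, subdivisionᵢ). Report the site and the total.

β, total 1946 blocks

Total weighted distance at each candidate:
  β (10, 10): total = 1946
  δ (0, 13): total = 3072
  α (14, 12): total = 2758
  ε (2, 1): total = 3048
  γ (2, 12): total = 2466
Minimum is at β with total 1946 blocks.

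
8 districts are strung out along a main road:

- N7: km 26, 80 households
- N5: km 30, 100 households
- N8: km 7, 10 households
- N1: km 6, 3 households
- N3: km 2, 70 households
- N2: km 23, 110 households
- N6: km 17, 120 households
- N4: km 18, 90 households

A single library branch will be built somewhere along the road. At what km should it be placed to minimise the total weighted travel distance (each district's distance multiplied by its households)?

x = 18

For a sum of weighted absolute distances on a line, the optimum is the weighted median (not the mean). Total weight W = 583; half-weight = 291.5.
Sort by position and accumulate weight:
  km 2 (N3, w=70) → cum 70
  km 6 (N1, w=3) → cum 73
  km 7 (N8, w=10) → cum 83
  km 17 (N6, w=120) → cum 203
  km 18 (N4, w=90) → cum 293  ≥ 291.5 → median here
  km 23 (N2, w=110) → cum 403
  km 26 (N7, w=80) → cum 483
  km 30 (N5, w=100) → cum 583
Optimal location: km 18.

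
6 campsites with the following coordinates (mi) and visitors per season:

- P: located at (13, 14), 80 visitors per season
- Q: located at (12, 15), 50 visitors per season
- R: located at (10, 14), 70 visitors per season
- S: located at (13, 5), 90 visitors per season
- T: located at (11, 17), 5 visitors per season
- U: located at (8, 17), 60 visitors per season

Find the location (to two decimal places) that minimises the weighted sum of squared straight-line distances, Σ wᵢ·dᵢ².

(11.39, 12.41)

The minimiser of Σwᵢ‖p−pᵢ‖² is the weighted centroid p* = (Σwᵢpᵢ)/(Σwᵢ).
Σwᵢ = 355.
Σwᵢxᵢ = 80·13 + 50·12 + 70·10 + 90·13 + 5·11 + 60·8 = 4045.
Σwᵢyᵢ = 80·14 + 50·15 + 70·14 + 90·5 + 5·17 + 60·17 = 4405.
x* = 4045/355 = 11.39, y* = 4405/355 = 12.41.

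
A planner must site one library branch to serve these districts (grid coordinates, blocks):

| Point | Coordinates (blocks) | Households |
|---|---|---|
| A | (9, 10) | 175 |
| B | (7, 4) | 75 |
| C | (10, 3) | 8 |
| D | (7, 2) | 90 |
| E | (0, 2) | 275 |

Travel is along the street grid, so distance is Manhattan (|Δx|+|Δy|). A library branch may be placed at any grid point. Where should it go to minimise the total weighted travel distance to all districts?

(7, 2)

Manhattan distance separates: Σwᵢ(|x−xᵢ|+|y−yᵢ|) = Σwᵢ|x−xᵢ| + Σwᵢ|y−yᵢ|, so x and y are optimised independently as 1-D weighted medians.
Total weight W = 623; half = 311.5.
x-coordinate, sorted with cumulative weight:
  x=0 (E, w=275) cum 275
  x=7 (B, w=75) cum 350  ← median
  x=7 (D, w=90) cum 440
  x=9 (A, w=175) cum 615
  x=10 (C, w=8) cum 623
⇒ x* = 7
y-coordinate, sorted with cumulative weight:
  y=2 (D, w=90) cum 90
  y=2 (E, w=275) cum 365  ← median
  y=3 (C, w=8) cum 373
  y=4 (B, w=75) cum 448
  y=10 (A, w=175) cum 623
⇒ y* = 2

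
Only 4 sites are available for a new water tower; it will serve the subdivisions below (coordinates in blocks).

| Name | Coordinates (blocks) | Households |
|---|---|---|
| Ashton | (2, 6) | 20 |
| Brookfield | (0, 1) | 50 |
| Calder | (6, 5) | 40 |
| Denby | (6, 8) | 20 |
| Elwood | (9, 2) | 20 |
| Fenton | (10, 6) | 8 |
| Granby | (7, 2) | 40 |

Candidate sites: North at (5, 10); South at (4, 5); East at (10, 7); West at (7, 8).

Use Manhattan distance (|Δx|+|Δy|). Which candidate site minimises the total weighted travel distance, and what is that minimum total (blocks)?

South, total 1096 blocks

Total weighted distance at each candidate:
  North (5, 10): total = 1852
  South (4, 5): total = 1096
  East (10, 7): total = 1768
  West (7, 8): total = 1460
Minimum is at South with total 1096 blocks.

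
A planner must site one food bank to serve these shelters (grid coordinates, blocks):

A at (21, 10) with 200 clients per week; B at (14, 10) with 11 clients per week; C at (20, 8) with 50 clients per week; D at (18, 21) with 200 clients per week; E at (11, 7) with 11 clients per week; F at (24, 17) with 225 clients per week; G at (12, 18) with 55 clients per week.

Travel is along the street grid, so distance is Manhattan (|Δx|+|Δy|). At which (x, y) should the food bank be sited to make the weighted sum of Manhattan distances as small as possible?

Manhattan distance separates: Σwᵢ(|x−xᵢ|+|y−yᵢ|) = Σwᵢ|x−xᵢ| + Σwᵢ|y−yᵢ|, so x and y are optimised independently as 1-D weighted medians.
Total weight W = 752; half = 376.
x-coordinate, sorted with cumulative weight:
  x=11 (E, w=11) cum 11
  x=12 (G, w=55) cum 66
  x=14 (B, w=11) cum 77
  x=18 (D, w=200) cum 277
  x=20 (C, w=50) cum 327
  x=21 (A, w=200) cum 527  ← median
  x=24 (F, w=225) cum 752
⇒ x* = 21
y-coordinate, sorted with cumulative weight:
  y=7 (E, w=11) cum 11
  y=8 (C, w=50) cum 61
  y=10 (A, w=200) cum 261
  y=10 (B, w=11) cum 272
  y=17 (F, w=225) cum 497  ← median
  y=18 (G, w=55) cum 552
  y=21 (D, w=200) cum 752
⇒ y* = 17

(21, 17)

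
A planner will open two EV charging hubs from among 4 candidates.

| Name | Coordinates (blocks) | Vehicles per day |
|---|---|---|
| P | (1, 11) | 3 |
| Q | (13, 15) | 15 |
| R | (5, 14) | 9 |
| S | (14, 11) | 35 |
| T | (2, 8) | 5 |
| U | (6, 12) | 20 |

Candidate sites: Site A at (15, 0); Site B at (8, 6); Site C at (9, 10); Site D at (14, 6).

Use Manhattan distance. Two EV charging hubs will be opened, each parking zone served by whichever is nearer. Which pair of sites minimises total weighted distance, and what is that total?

Evaluate every pair (each demand assigned to the nearer of the two):
  {Site C, Site D}: total = 554
  {Site B, Site C}: total = 584
  {Site A, Site C}: total = 589
  {Site B, Site D}: total = 660
  {Site A, Site D}: total = 882
  {Site A, Site B}: total = 930
Best pair: {Site C, Site D} with total 554.

{Site C, Site D}, total 554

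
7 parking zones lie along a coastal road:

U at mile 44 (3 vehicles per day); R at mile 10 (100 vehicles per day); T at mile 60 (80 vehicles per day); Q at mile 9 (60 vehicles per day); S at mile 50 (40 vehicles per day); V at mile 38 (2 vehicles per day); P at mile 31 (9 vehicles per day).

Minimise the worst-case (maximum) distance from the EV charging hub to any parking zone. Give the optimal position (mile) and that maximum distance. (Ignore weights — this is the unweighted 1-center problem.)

location 34.5, max distance 25.5

The 1-center on a line is the midpoint of the two extreme points: leftmost at 9, rightmost at 60.
Optimal location = (9 + 60)/2 = 34.5; maximum distance = (60 − 9)/2 = 25.5.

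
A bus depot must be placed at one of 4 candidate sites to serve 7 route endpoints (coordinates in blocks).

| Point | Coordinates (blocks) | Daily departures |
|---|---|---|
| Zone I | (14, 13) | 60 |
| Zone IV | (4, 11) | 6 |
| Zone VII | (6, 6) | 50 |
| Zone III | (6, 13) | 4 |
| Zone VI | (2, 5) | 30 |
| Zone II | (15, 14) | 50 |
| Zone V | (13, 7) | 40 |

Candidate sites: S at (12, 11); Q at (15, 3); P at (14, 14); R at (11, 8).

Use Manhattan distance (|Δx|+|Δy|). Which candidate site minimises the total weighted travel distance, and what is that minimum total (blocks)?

S, total 1850 blocks

Total weighted distance at each candidate:
  S (12, 11): total = 1850
  Q (15, 3): total = 2690
  P (14, 14): total = 1974
  R (11, 8): total = 1910
Minimum is at S with total 1850 blocks.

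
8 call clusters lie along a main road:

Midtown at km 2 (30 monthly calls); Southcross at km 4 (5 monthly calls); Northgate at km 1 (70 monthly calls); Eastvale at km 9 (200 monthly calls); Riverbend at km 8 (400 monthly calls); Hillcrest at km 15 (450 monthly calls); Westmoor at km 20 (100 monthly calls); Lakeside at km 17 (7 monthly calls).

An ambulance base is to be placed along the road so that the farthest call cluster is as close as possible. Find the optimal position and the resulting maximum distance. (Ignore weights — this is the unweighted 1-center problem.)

location 10.5, max distance 9.5

The 1-center on a line is the midpoint of the two extreme points: leftmost at 1, rightmost at 20.
Optimal location = (1 + 20)/2 = 10.5; maximum distance = (20 − 1)/2 = 9.5.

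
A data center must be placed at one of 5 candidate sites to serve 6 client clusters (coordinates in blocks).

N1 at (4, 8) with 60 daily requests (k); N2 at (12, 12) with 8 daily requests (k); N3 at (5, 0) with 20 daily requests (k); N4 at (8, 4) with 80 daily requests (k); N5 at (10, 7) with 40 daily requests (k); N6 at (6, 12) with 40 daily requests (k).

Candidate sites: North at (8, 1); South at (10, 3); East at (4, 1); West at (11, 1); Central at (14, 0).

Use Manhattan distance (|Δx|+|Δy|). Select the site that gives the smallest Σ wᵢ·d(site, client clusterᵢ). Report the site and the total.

South, total 1828 blocks

Total weighted distance at each candidate:
  North (8, 1): total = 1940
  South (10, 3): total = 1828
  East (4, 1): total = 2172
  West (11, 1): total = 2476
  Central (14, 0): total = 3412
Minimum is at South with total 1828 blocks.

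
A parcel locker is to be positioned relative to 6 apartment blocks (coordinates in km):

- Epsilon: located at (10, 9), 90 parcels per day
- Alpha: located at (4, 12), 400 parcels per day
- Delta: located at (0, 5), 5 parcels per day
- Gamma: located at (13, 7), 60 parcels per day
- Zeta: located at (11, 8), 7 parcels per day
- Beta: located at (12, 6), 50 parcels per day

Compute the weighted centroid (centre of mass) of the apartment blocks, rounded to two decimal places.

The minimiser of Σwᵢ‖p−pᵢ‖² is the weighted centroid p* = (Σwᵢpᵢ)/(Σwᵢ).
Σwᵢ = 612.
Σwᵢxᵢ = 90·10 + 400·4 + 5·0 + 60·13 + 7·11 + 50·12 = 3957.
Σwᵢyᵢ = 90·9 + 400·12 + 5·5 + 60·7 + 7·8 + 50·6 = 6411.
x* = 3957/612 = 6.47, y* = 6411/612 = 10.48.

(6.47, 10.48)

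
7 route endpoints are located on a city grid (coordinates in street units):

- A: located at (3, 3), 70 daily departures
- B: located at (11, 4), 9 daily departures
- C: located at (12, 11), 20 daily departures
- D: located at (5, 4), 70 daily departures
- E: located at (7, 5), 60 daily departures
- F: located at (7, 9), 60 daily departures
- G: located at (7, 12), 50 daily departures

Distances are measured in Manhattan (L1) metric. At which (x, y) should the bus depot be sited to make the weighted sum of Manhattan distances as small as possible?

Manhattan distance separates: Σwᵢ(|x−xᵢ|+|y−yᵢ|) = Σwᵢ|x−xᵢ| + Σwᵢ|y−yᵢ|, so x and y are optimised independently as 1-D weighted medians.
Total weight W = 339; half = 169.5.
x-coordinate, sorted with cumulative weight:
  x=3 (A, w=70) cum 70
  x=5 (D, w=70) cum 140
  x=7 (E, w=60) cum 200  ← median
  x=7 (F, w=60) cum 260
  x=7 (G, w=50) cum 310
  x=11 (B, w=9) cum 319
  x=12 (C, w=20) cum 339
⇒ x* = 7
y-coordinate, sorted with cumulative weight:
  y=3 (A, w=70) cum 70
  y=4 (B, w=9) cum 79
  y=4 (D, w=70) cum 149
  y=5 (E, w=60) cum 209  ← median
  y=9 (F, w=60) cum 269
  y=11 (C, w=20) cum 289
  y=12 (G, w=50) cum 339
⇒ y* = 5

(7, 5)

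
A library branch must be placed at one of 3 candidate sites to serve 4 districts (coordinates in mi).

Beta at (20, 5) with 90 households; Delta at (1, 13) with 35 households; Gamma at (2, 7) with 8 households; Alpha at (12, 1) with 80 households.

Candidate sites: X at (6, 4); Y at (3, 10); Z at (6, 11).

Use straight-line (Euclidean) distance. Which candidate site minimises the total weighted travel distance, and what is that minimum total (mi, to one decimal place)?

X, total 2200.2 mi

Total weighted distance at each candidate:
  X (6, 4): total = 2200.2
  Y (3, 10): total = 2764.5
  Z (6, 11): total = 2537.5
Minimum is at X with total 2200.2 mi.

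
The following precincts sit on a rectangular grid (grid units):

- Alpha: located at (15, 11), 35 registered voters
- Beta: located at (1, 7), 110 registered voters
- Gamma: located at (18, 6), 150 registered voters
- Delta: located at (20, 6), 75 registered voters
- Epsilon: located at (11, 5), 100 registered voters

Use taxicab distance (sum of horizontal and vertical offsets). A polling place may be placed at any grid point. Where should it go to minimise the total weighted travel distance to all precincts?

Manhattan distance separates: Σwᵢ(|x−xᵢ|+|y−yᵢ|) = Σwᵢ|x−xᵢ| + Σwᵢ|y−yᵢ|, so x and y are optimised independently as 1-D weighted medians.
Total weight W = 470; half = 235.
x-coordinate, sorted with cumulative weight:
  x=1 (Beta, w=110) cum 110
  x=11 (Epsilon, w=100) cum 210
  x=15 (Alpha, w=35) cum 245  ← median
  x=18 (Gamma, w=150) cum 395
  x=20 (Delta, w=75) cum 470
⇒ x* = 15
y-coordinate, sorted with cumulative weight:
  y=5 (Epsilon, w=100) cum 100
  y=6 (Gamma, w=150) cum 250  ← median
  y=6 (Delta, w=75) cum 325
  y=7 (Beta, w=110) cum 435
  y=11 (Alpha, w=35) cum 470
⇒ y* = 6

(15, 6)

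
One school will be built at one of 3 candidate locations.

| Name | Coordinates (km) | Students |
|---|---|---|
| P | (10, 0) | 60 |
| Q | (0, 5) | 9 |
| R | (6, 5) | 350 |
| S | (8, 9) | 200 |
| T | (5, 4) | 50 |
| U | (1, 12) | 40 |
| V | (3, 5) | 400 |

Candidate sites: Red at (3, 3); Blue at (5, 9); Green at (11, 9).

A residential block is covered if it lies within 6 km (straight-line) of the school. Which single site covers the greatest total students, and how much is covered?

Coverage radius r = 6 km; a point is covered iff (Δx)²+(Δy)² ≤ 6² = 36.
  Red (3, 3): covers {Q, R, T, V} → 809
  Blue (5, 9): covers {R, S, T, U, V} → 1040
  Green (11, 9): covers {S} → 200
Maximum coverage at Blue: 1040 students.

Blue, covering 1040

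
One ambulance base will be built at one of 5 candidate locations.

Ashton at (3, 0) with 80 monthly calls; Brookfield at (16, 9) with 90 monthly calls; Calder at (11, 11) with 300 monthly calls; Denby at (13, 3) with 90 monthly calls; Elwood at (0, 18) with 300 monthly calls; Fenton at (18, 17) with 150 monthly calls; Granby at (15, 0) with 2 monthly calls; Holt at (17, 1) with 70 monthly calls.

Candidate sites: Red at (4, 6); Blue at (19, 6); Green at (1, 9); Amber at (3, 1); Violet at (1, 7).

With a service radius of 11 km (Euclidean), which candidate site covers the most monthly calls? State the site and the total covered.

Green, covering 680

Coverage radius r = 11 km; a point is covered iff (Δx)²+(Δy)² ≤ 11² = 121.
  Red (4, 6): covers {Ashton, Calder, Denby} → 470
  Blue (19, 6): covers {Brookfield, Calder, Denby, Granby, Holt} → 552
  Green (1, 9): covers {Ashton, Calder, Elwood} → 680
  Amber (3, 1): covers {Ashton, Denby} → 170
  Violet (1, 7): covers {Ashton, Calder} → 380
Maximum coverage at Green: 680 monthly calls.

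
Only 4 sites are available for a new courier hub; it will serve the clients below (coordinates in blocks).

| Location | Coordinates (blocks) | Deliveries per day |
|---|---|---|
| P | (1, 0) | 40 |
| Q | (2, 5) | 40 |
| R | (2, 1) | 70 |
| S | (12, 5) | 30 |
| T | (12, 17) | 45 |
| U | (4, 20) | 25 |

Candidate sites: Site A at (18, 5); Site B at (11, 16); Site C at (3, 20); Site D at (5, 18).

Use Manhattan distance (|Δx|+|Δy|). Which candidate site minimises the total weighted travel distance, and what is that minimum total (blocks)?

Total weighted distance at each candidate:
  Site A (18, 5): total = 4635
  Site B (11, 16): total = 4245
  Site C (3, 20): total = 4205
  Site D (5, 18): total = 3955
Minimum is at Site D with total 3955 blocks.

Site D, total 3955 blocks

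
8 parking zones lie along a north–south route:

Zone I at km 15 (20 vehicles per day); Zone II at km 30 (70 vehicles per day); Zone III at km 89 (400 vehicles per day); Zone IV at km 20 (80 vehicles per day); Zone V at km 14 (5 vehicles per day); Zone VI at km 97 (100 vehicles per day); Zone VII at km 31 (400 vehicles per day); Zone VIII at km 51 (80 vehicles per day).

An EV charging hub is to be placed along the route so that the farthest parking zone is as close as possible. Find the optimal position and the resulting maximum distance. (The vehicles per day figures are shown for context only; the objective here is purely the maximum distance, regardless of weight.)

location 55.5, max distance 41.5

The 1-center on a line is the midpoint of the two extreme points: leftmost at 14, rightmost at 97.
Optimal location = (14 + 97)/2 = 55.5; maximum distance = (97 − 14)/2 = 41.5.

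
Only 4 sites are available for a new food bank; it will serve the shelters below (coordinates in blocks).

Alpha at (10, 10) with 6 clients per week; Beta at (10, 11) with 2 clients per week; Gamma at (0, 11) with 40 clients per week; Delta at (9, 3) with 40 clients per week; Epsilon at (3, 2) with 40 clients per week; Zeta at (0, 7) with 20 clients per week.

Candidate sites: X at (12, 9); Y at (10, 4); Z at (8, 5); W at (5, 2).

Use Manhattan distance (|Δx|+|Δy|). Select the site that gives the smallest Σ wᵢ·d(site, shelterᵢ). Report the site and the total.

W, total 1146 blocks

Total weighted distance at each candidate:
  X (12, 9): total = 1866
  Y (10, 4): total = 1430
  Z (8, 5): total = 1258
  W (5, 2): total = 1146
Minimum is at W with total 1146 blocks.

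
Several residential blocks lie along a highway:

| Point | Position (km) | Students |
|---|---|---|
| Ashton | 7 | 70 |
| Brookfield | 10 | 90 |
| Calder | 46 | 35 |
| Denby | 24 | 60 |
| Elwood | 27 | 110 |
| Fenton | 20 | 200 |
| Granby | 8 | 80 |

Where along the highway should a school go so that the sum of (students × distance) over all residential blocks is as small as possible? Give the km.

x = 20

For a sum of weighted absolute distances on a line, the optimum is the weighted median (not the mean). Total weight W = 645; half-weight = 322.5.
Sort by position and accumulate weight:
  km 7 (Ashton, w=70) → cum 70
  km 8 (Granby, w=80) → cum 150
  km 10 (Brookfield, w=90) → cum 240
  km 20 (Fenton, w=200) → cum 440  ≥ 322.5 → median here
  km 24 (Denby, w=60) → cum 500
  km 27 (Elwood, w=110) → cum 610
  km 46 (Calder, w=35) → cum 645
Optimal location: km 20.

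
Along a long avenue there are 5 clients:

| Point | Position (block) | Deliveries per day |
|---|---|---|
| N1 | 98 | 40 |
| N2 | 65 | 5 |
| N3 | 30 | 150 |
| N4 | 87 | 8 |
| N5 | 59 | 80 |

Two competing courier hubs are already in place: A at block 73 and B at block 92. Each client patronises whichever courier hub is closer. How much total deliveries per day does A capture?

The indifferent point is the midpoint (73+92)/2 = 82.5; clients left of it (closer to A at 73) go to A, those right go to B.
  N3 at 30 (w=150) → A
  N5 at 59 (w=80) → A
  N2 at 65 (w=5) → A
  N4 at 87 (w=8) → B
  N1 at 98 (w=40) → B
A captures 235; B captures 48.

235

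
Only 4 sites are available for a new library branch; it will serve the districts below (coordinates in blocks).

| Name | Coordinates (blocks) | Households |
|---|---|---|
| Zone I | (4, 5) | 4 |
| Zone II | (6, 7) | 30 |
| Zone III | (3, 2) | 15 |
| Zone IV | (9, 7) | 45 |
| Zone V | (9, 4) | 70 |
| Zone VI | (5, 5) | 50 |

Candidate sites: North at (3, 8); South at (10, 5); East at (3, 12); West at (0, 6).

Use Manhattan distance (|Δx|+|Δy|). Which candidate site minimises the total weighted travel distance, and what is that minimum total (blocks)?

South, total 879 blocks

Total weighted distance at each candidate:
  North (3, 8): total = 1491
  South (10, 5): total = 879
  East (3, 12): total = 2347
  West (0, 6): total = 1855
Minimum is at South with total 879 blocks.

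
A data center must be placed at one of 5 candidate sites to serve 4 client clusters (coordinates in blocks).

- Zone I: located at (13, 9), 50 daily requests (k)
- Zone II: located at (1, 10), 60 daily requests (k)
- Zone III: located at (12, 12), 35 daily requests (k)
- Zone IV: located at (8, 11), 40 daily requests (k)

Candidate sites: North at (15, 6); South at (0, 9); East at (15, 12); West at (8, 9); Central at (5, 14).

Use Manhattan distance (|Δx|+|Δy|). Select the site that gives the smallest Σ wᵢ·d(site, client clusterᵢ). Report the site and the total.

Total weighted distance at each candidate:
  North (15, 6): total = 2125
  South (0, 9): total = 1695
  East (15, 12): total = 1635
  West (8, 9): total = 1055
  Central (5, 14): total = 1685
Minimum is at West with total 1055 blocks.

West, total 1055 blocks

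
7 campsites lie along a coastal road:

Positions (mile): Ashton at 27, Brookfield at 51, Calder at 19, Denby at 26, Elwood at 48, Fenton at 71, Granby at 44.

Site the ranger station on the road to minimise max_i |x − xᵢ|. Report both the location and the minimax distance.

location 45, max distance 26

The 1-center on a line is the midpoint of the two extreme points: leftmost at 19, rightmost at 71.
Optimal location = (19 + 71)/2 = 45; maximum distance = (71 − 19)/2 = 26.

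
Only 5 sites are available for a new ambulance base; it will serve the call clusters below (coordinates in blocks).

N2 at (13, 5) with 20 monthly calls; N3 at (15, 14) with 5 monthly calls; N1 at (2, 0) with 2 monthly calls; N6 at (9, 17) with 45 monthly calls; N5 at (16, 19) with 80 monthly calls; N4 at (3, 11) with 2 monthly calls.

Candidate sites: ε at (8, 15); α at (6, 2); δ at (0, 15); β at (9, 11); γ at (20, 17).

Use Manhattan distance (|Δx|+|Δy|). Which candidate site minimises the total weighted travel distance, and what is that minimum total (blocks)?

ε, total 1495 blocks

Total weighted distance at each candidate:
  ε (8, 15): total = 1495
  α (6, 2): total = 3311
  δ (0, 15): total = 2683
  β (9, 11): total = 1763
  γ (20, 17): total = 1511
Minimum is at ε with total 1495 blocks.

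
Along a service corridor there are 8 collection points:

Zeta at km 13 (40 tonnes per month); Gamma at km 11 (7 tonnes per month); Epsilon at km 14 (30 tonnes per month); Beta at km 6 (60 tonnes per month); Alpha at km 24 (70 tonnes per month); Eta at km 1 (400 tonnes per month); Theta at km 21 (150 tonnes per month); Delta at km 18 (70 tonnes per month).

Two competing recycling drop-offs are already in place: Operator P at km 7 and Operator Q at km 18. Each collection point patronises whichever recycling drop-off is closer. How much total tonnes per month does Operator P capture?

467

The indifferent point is the midpoint (7+18)/2 = 12.5; collection points left of it (closer to Operator P at 7) go to Operator P, those right go to Operator Q.
  Eta at 1 (w=400) → Operator P
  Beta at 6 (w=60) → Operator P
  Gamma at 11 (w=7) → Operator P
  Zeta at 13 (w=40) → Operator Q
  Epsilon at 14 (w=30) → Operator Q
  Delta at 18 (w=70) → Operator Q
  Theta at 21 (w=150) → Operator Q
  Alpha at 24 (w=70) → Operator Q
Operator P captures 467; Operator Q captures 360.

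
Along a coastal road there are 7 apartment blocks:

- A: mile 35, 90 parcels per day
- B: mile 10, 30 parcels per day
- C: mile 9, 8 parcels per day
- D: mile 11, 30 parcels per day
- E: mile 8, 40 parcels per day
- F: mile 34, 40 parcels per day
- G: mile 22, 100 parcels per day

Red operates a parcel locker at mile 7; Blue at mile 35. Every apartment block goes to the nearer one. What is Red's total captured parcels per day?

The indifferent point is the midpoint (7+35)/2 = 21; apartment blocks left of it (closer to Red at 7) go to Red, those right go to Blue.
  E at 8 (w=40) → Red
  C at 9 (w=8) → Red
  B at 10 (w=30) → Red
  D at 11 (w=30) → Red
  G at 22 (w=100) → Blue
  F at 34 (w=40) → Blue
  A at 35 (w=90) → Blue
Red captures 108; Blue captures 230.

108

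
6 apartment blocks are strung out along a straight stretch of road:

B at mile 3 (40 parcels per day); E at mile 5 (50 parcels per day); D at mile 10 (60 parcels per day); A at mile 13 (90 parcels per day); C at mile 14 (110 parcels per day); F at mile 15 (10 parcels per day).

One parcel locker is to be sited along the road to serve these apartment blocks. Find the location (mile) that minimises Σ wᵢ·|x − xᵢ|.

x = 13

For a sum of weighted absolute distances on a line, the optimum is the weighted median (not the mean). Total weight W = 360; half-weight = 180.
Sort by position and accumulate weight:
  mile 3 (B, w=40) → cum 40
  mile 5 (E, w=50) → cum 90
  mile 10 (D, w=60) → cum 150
  mile 13 (A, w=90) → cum 240  ≥ 180 → median here
  mile 14 (C, w=110) → cum 350
  mile 15 (F, w=10) → cum 360
Optimal location: mile 13.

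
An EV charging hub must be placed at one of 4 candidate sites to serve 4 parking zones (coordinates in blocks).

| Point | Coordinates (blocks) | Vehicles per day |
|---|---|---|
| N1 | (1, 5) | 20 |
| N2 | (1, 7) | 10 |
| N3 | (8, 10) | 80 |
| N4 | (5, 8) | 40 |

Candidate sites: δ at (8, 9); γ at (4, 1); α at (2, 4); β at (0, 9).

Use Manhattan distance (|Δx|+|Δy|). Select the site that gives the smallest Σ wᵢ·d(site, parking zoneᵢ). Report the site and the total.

Total weighted distance at each candidate:
  δ (8, 9): total = 550
  γ (4, 1): total = 1590
  α (2, 4): total = 1320
  β (0, 9): total = 1090
Minimum is at δ with total 550 blocks.

δ, total 550 blocks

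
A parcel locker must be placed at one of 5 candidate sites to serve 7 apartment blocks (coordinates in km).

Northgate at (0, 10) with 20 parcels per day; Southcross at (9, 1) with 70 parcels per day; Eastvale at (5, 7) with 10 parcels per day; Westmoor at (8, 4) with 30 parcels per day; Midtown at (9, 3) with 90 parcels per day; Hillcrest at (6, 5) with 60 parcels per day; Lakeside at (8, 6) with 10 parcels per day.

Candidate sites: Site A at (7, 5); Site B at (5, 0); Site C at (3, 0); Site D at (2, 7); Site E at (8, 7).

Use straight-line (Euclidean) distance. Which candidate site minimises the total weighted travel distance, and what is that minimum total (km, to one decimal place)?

Site A, total 884.5 km

Total weighted distance at each candidate:
  Site A (7, 5): total = 884.5
  Site B (5, 0): total = 1555.2
  Site C (3, 0): total = 1931.2
  Site D (2, 7): total = 2003.5
  Site E (8, 7): total = 1267.5
Minimum is at Site A with total 884.5 km.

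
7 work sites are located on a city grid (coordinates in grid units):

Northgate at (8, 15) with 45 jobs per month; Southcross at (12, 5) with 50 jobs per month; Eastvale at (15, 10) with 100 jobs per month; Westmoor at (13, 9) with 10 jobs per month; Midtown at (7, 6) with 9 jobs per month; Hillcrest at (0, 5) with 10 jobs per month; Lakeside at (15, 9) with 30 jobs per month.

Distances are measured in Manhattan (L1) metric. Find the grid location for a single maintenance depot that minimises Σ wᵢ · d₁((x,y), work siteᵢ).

(15, 10)

Manhattan distance separates: Σwᵢ(|x−xᵢ|+|y−yᵢ|) = Σwᵢ|x−xᵢ| + Σwᵢ|y−yᵢ|, so x and y are optimised independently as 1-D weighted medians.
Total weight W = 254; half = 127.
x-coordinate, sorted with cumulative weight:
  x=0 (Hillcrest, w=10) cum 10
  x=7 (Midtown, w=9) cum 19
  x=8 (Northgate, w=45) cum 64
  x=12 (Southcross, w=50) cum 114
  x=13 (Westmoor, w=10) cum 124
  x=15 (Eastvale, w=100) cum 224  ← median
  x=15 (Lakeside, w=30) cum 254
⇒ x* = 15
y-coordinate, sorted with cumulative weight:
  y=5 (Southcross, w=50) cum 50
  y=5 (Hillcrest, w=10) cum 60
  y=6 (Midtown, w=9) cum 69
  y=9 (Westmoor, w=10) cum 79
  y=9 (Lakeside, w=30) cum 109
  y=10 (Eastvale, w=100) cum 209  ← median
  y=15 (Northgate, w=45) cum 254
⇒ y* = 10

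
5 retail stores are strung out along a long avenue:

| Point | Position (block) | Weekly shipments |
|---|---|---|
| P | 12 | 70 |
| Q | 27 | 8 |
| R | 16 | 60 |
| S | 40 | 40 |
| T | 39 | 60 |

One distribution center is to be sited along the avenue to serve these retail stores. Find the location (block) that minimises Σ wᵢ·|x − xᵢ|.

x = 16

For a sum of weighted absolute distances on a line, the optimum is the weighted median (not the mean). Total weight W = 238; half-weight = 119.
Sort by position and accumulate weight:
  block 12 (P, w=70) → cum 70
  block 16 (R, w=60) → cum 130  ≥ 119 → median here
  block 27 (Q, w=8) → cum 138
  block 39 (T, w=60) → cum 198
  block 40 (S, w=40) → cum 238
Optimal location: block 16.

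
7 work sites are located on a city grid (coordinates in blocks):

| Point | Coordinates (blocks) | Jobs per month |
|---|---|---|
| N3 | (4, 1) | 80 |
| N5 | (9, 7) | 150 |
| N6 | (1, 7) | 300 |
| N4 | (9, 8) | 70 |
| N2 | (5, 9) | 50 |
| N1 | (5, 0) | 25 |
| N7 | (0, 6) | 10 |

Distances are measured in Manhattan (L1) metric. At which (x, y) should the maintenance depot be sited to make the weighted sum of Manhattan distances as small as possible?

Manhattan distance separates: Σwᵢ(|x−xᵢ|+|y−yᵢ|) = Σwᵢ|x−xᵢ| + Σwᵢ|y−yᵢ|, so x and y are optimised independently as 1-D weighted medians.
Total weight W = 685; half = 342.5.
x-coordinate, sorted with cumulative weight:
  x=0 (N7, w=10) cum 10
  x=1 (N6, w=300) cum 310
  x=4 (N3, w=80) cum 390  ← median
  x=5 (N2, w=50) cum 440
  x=5 (N1, w=25) cum 465
  x=9 (N5, w=150) cum 615
  x=9 (N4, w=70) cum 685
⇒ x* = 4
y-coordinate, sorted with cumulative weight:
  y=0 (N1, w=25) cum 25
  y=1 (N3, w=80) cum 105
  y=6 (N7, w=10) cum 115
  y=7 (N5, w=150) cum 265
  y=7 (N6, w=300) cum 565  ← median
  y=8 (N4, w=70) cum 635
  y=9 (N2, w=50) cum 685
⇒ y* = 7

(4, 7)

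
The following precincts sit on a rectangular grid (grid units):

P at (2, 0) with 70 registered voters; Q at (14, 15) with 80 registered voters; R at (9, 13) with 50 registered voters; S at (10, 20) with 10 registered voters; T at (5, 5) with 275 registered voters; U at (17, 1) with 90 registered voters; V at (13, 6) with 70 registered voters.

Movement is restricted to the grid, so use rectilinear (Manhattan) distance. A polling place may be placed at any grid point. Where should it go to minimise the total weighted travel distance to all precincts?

Manhattan distance separates: Σwᵢ(|x−xᵢ|+|y−yᵢ|) = Σwᵢ|x−xᵢ| + Σwᵢ|y−yᵢ|, so x and y are optimised independently as 1-D weighted medians.
Total weight W = 645; half = 322.5.
x-coordinate, sorted with cumulative weight:
  x=2 (P, w=70) cum 70
  x=5 (T, w=275) cum 345  ← median
  x=9 (R, w=50) cum 395
  x=10 (S, w=10) cum 405
  x=13 (V, w=70) cum 475
  x=14 (Q, w=80) cum 555
  x=17 (U, w=90) cum 645
⇒ x* = 5
y-coordinate, sorted with cumulative weight:
  y=0 (P, w=70) cum 70
  y=1 (U, w=90) cum 160
  y=5 (T, w=275) cum 435  ← median
  y=6 (V, w=70) cum 505
  y=13 (R, w=50) cum 555
  y=15 (Q, w=80) cum 635
  y=20 (S, w=10) cum 645
⇒ y* = 5

(5, 5)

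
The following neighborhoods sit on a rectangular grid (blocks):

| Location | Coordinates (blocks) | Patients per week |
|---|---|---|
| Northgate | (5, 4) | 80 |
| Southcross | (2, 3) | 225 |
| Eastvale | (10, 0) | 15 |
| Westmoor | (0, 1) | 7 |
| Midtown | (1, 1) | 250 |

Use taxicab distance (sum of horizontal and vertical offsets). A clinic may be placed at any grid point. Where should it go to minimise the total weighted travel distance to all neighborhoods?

(2, 3)

Manhattan distance separates: Σwᵢ(|x−xᵢ|+|y−yᵢ|) = Σwᵢ|x−xᵢ| + Σwᵢ|y−yᵢ|, so x and y are optimised independently as 1-D weighted medians.
Total weight W = 577; half = 288.5.
x-coordinate, sorted with cumulative weight:
  x=0 (Westmoor, w=7) cum 7
  x=1 (Midtown, w=250) cum 257
  x=2 (Southcross, w=225) cum 482  ← median
  x=5 (Northgate, w=80) cum 562
  x=10 (Eastvale, w=15) cum 577
⇒ x* = 2
y-coordinate, sorted with cumulative weight:
  y=0 (Eastvale, w=15) cum 15
  y=1 (Westmoor, w=7) cum 22
  y=1 (Midtown, w=250) cum 272
  y=3 (Southcross, w=225) cum 497  ← median
  y=4 (Northgate, w=80) cum 577
⇒ y* = 3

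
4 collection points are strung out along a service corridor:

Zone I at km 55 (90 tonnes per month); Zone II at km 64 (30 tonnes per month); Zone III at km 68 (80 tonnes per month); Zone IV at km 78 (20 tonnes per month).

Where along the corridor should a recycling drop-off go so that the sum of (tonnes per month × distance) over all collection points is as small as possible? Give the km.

x = 64

For a sum of weighted absolute distances on a line, the optimum is the weighted median (not the mean). Total weight W = 220; half-weight = 110.
Sort by position and accumulate weight:
  km 55 (Zone I, w=90) → cum 90
  km 64 (Zone II, w=30) → cum 120  ≥ 110 → median here
  km 68 (Zone III, w=80) → cum 200
  km 78 (Zone IV, w=20) → cum 220
Optimal location: km 64.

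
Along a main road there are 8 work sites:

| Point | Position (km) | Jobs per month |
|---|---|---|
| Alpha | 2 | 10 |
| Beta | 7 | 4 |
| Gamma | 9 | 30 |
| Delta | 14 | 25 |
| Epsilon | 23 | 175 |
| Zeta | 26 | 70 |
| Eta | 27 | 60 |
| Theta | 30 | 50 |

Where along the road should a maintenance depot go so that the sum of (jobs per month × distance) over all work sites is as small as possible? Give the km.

x = 23

For a sum of weighted absolute distances on a line, the optimum is the weighted median (not the mean). Total weight W = 424; half-weight = 212.
Sort by position and accumulate weight:
  km 2 (Alpha, w=10) → cum 10
  km 7 (Beta, w=4) → cum 14
  km 9 (Gamma, w=30) → cum 44
  km 14 (Delta, w=25) → cum 69
  km 23 (Epsilon, w=175) → cum 244  ≥ 212 → median here
  km 26 (Zeta, w=70) → cum 314
  km 27 (Eta, w=60) → cum 374
  km 30 (Theta, w=50) → cum 424
Optimal location: km 23.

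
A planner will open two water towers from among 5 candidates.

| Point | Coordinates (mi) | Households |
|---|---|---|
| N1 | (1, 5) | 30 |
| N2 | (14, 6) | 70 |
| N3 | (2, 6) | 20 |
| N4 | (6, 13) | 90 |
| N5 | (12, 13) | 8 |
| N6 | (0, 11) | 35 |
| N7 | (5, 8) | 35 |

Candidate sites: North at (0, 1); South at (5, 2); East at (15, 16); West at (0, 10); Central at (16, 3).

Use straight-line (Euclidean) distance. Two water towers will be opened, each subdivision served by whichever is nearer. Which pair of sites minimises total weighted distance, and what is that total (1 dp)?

Evaluate every pair (each demand assigned to the nearer of the two):
  {West, Central}: total = 1408.2
  {East, West}: total = 1807.1
  {South, West}: total = 1855.0
  {South, Central}: total = 2153.0
  {North, West}: total = 2158.5
  {South, East}: total = 2397.5
  {North, Central}: total = 2428.5
  {North, East}: total = 2473.7
  {North, South}: total = 2571.5
  {East, Central}: total = 2856.8
Best pair: {West, Central} with total 1408.2.

{West, Central}, total 1408.2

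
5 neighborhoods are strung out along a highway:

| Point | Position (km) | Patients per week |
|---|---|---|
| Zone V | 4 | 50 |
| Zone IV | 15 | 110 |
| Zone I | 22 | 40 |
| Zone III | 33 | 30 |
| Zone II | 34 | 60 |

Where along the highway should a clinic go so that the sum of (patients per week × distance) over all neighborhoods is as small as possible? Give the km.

For a sum of weighted absolute distances on a line, the optimum is the weighted median (not the mean). Total weight W = 290; half-weight = 145.
Sort by position and accumulate weight:
  km 4 (Zone V, w=50) → cum 50
  km 15 (Zone IV, w=110) → cum 160  ≥ 145 → median here
  km 22 (Zone I, w=40) → cum 200
  km 33 (Zone III, w=30) → cum 230
  km 34 (Zone II, w=60) → cum 290
Optimal location: km 15.

x = 15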